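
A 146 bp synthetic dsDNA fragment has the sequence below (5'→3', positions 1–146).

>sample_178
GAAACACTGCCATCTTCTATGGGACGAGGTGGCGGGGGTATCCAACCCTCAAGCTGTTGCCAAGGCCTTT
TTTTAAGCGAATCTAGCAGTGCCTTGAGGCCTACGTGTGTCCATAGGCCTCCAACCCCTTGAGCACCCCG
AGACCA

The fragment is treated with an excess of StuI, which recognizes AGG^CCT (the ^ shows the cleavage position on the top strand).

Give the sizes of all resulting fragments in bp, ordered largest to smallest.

65, 34, 29, 18 bp

StuI sites (AGGCCT) start at positions 63, 97, 115.
StuI cuts after base 3 of each site, so after positions 65, 99, 117.
Linear molecule, 3 cuts → 4 fragments:
  1–65 → 65 bp
  66–99 → 34 bp
  100–117 → 18 bp
  118–146 → 29 bp
Sorted largest to smallest: 65, 34, 29, 18 bp.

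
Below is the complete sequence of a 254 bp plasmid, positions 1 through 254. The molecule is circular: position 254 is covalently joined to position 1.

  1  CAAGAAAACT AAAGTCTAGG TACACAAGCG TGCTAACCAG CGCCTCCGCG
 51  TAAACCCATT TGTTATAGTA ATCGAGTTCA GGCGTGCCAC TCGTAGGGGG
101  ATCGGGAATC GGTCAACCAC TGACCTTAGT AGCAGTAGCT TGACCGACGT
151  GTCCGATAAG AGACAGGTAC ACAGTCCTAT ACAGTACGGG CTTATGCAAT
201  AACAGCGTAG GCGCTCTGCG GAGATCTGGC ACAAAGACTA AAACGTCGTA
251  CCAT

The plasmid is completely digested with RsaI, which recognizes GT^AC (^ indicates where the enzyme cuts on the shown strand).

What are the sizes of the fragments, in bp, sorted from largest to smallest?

147, 64, 26, 17 bp

RsaI sites (GTAC) start at positions 20, 167, 184, 248.
RsaI cuts after base 2 of each site, so after positions 21, 168, 185, 249.
Circular molecule, 4 cuts → 4 fragments:
  22–168 → 147 bp
  169–185 → 17 bp
  186–249 → 64 bp
  250–254 then 1–21 → 5 + 21 = 26 bp
Sorted largest to smallest: 147, 64, 26, 17 bp.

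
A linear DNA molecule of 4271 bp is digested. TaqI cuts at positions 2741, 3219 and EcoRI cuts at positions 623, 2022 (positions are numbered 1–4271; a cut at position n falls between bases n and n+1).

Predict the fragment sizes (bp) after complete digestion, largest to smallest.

Combined cut positions (sorted): 623, 2022, 2741, 3219.
Linear molecule, 4 cuts → 5 fragments:
  623 − 0 = 623 bp
  2022 − 623 = 1399 bp
  2741 − 2022 = 719 bp
  3219 − 2741 = 478 bp
  4271 − 3219 = 1052 bp
Sorted largest to smallest: 1399, 1052, 719, 623, 478 bp.

1399, 1052, 719, 623, 478 bp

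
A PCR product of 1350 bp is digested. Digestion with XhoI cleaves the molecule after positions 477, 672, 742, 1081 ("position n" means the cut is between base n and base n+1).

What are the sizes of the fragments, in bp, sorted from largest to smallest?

Linear molecule, 4 cuts → 5 fragments:
  477 − 0 = 477 bp
  672 − 477 = 195 bp
  742 − 672 = 70 bp
  1081 − 742 = 339 bp
  1350 − 1081 = 269 bp
Sorted largest to smallest: 477, 339, 269, 195, 70 bp.

477, 339, 269, 195, 70 bp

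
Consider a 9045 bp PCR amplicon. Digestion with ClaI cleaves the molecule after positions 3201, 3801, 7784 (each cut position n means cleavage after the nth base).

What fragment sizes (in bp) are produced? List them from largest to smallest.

Linear molecule, 3 cuts → 4 fragments:
  3201 − 0 = 3201 bp
  3801 − 3201 = 600 bp
  7784 − 3801 = 3983 bp
  9045 − 7784 = 1261 bp
Sorted largest to smallest: 3983, 3201, 1261, 600 bp.

3983, 3201, 1261, 600 bp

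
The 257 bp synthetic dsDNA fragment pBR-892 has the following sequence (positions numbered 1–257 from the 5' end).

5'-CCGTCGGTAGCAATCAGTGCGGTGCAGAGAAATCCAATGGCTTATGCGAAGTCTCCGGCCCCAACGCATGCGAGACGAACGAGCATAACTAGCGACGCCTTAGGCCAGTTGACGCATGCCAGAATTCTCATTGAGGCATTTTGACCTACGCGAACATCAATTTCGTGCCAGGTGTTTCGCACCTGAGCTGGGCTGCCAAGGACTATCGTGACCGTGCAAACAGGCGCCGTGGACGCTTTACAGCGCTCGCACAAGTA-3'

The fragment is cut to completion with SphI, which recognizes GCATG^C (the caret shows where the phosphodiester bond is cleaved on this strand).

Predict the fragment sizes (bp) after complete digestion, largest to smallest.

SphI sites (GCATGC) start at positions 66, 114.
SphI cuts after base 5 of each site (before the last base), so after positions 70, 118.
Linear molecule, 2 cuts → 3 fragments:
  1–70 → 70 bp
  71–118 → 48 bp
  119–257 → 139 bp
Sorted largest to smallest: 139, 70, 48 bp.

139, 70, 48 bp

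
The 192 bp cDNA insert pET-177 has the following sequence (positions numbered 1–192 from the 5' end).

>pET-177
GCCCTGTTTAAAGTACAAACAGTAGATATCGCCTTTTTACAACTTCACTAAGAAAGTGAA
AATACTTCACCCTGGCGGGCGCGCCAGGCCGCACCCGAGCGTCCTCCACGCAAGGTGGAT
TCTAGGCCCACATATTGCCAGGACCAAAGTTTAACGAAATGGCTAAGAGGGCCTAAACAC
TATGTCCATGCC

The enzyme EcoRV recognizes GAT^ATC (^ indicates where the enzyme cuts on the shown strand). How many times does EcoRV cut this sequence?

GATATC occurs starting at position 25.
EcoRV cuts at 1 site.

1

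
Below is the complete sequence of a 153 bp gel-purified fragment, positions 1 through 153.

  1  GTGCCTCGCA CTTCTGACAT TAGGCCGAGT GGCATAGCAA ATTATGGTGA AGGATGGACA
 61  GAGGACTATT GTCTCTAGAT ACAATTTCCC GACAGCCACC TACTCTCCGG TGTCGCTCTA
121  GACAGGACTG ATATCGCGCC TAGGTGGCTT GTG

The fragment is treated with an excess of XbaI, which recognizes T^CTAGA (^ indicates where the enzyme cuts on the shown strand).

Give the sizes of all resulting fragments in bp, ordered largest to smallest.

XbaI sites (TCTAGA) start at positions 74, 117.
XbaI cuts after the first base of each site, so after positions 74, 117.
Linear molecule, 2 cuts → 3 fragments:
  1–74 → 74 bp
  75–117 → 43 bp
  118–153 → 36 bp
Sorted largest to smallest: 74, 43, 36 bp.

74, 43, 36 bp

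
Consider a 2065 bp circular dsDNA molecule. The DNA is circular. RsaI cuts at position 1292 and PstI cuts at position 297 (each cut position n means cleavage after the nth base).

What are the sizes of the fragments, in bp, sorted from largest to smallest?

Combined cut positions (sorted): 297, 1292.
Circular molecule, 2 cuts → 2 fragments:
  1292 − 297 = 995 bp
  wrap: 2065 − 1292 + 297 = 1070 bp
Sorted largest to smallest: 1070, 995 bp.

1070, 995 bp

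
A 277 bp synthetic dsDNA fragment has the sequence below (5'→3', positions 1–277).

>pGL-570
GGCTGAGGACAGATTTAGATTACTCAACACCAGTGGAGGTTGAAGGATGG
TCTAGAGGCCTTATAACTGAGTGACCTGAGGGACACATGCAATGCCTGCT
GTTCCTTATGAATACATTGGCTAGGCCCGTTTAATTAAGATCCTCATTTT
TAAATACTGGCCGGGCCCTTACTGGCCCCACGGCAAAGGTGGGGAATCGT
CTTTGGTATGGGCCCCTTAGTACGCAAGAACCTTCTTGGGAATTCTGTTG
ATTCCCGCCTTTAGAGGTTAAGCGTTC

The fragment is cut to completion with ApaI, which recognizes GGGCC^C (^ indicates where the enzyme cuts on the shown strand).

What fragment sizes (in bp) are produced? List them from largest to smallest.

167, 63, 47 bp

ApaI sites (GGGCCC) start at positions 163, 210.
ApaI cuts after base 5 of each site (before the last base), so after positions 167, 214.
Linear molecule, 2 cuts → 3 fragments:
  1–167 → 167 bp
  168–214 → 47 bp
  215–277 → 63 bp
Sorted largest to smallest: 167, 63, 47 bp.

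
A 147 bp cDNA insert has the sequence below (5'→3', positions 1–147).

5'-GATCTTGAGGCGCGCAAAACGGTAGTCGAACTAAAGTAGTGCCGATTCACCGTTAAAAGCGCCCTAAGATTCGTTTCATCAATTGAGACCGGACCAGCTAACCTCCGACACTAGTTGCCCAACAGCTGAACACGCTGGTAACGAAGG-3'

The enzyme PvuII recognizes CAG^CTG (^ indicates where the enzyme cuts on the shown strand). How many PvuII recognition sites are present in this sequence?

CAGCTG occurs starting at position 123.
PvuII cuts at 1 site.

1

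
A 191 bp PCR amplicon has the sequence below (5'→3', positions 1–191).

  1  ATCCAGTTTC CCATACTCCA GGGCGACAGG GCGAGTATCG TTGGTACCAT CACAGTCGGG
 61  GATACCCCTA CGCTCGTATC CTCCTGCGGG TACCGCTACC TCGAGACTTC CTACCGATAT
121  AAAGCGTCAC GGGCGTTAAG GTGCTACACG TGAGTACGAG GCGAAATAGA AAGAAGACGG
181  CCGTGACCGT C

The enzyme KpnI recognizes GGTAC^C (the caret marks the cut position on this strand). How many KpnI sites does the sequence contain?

GGTACC occurs starting at positions 43, 89.
KpnI cuts at 2 sites.

2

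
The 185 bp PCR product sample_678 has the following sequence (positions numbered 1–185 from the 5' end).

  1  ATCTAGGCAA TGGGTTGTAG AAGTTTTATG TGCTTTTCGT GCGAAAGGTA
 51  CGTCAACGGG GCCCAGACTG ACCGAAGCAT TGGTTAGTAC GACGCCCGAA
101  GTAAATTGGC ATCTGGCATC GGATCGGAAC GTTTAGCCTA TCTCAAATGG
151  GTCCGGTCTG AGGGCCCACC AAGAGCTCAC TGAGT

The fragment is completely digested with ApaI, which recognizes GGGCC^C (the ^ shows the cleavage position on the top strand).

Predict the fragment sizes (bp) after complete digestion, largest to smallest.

103, 63, 19 bp

ApaI sites (GGGCCC) start at positions 59, 162.
ApaI cuts after base 5 of each site (before the last base), so after positions 63, 166.
Linear molecule, 2 cuts → 3 fragments:
  1–63 → 63 bp
  64–166 → 103 bp
  167–185 → 19 bp
Sorted largest to smallest: 103, 63, 19 bp.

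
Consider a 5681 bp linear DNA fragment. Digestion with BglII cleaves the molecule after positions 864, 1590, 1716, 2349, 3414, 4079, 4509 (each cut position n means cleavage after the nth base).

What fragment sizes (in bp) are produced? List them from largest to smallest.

Linear molecule, 7 cuts → 8 fragments:
  864 − 0 = 864 bp
  1590 − 864 = 726 bp
  1716 − 1590 = 126 bp
  2349 − 1716 = 633 bp
  3414 − 2349 = 1065 bp
  4079 − 3414 = 665 bp
  4509 − 4079 = 430 bp
  5681 − 4509 = 1172 bp
Sorted largest to smallest: 1172, 1065, 864, 726, 665, 633, 430, 126 bp.

1172, 1065, 864, 726, 665, 633, 430, 126 bp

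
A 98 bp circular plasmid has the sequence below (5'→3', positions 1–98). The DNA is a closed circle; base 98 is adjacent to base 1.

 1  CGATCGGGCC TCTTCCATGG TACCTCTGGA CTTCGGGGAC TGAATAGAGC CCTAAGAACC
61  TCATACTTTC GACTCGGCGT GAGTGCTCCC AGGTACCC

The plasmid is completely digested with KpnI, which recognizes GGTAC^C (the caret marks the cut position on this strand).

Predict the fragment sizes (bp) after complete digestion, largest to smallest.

KpnI sites (GGTACC) start at positions 19, 92.
KpnI cuts after base 5 of each site (before the last base), so after positions 23, 96.
Circular molecule, 2 cuts → 2 fragments:
  24–96 → 73 bp
  97–98 then 1–23 → 2 + 23 = 25 bp
Sorted largest to smallest: 73, 25 bp.

73, 25 bp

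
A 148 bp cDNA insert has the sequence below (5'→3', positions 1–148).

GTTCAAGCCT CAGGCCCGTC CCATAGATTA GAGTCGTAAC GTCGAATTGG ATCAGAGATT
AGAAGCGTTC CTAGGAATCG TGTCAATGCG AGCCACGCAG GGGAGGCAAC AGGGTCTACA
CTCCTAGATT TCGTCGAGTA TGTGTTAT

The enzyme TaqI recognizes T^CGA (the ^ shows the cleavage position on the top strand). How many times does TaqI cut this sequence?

TCGA occurs starting at positions 42, 134.
TaqI cuts at 2 sites.

2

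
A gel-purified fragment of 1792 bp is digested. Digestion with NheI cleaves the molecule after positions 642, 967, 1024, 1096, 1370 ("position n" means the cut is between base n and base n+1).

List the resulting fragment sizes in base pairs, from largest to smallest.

Linear molecule, 5 cuts → 6 fragments:
  642 − 0 = 642 bp
  967 − 642 = 325 bp
  1024 − 967 = 57 bp
  1096 − 1024 = 72 bp
  1370 − 1096 = 274 bp
  1792 − 1370 = 422 bp
Sorted largest to smallest: 642, 422, 325, 274, 72, 57 bp.

642, 422, 325, 274, 72, 57 bp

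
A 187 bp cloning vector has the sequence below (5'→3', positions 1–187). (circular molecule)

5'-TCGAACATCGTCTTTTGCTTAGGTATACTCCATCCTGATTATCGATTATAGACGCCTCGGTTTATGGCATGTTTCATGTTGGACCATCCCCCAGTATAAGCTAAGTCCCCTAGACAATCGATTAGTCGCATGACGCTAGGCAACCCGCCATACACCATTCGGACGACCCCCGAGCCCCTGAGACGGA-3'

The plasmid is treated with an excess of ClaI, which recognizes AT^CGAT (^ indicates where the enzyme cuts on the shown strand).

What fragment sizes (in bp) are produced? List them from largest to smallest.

111, 76 bp

ClaI sites (ATCGAT) start at positions 41, 117.
ClaI cuts after base 2 of each site, so after positions 42, 118.
Circular molecule, 2 cuts → 2 fragments:
  43–118 → 76 bp
  119–187 then 1–42 → 69 + 42 = 111 bp
Sorted largest to smallest: 111, 76 bp.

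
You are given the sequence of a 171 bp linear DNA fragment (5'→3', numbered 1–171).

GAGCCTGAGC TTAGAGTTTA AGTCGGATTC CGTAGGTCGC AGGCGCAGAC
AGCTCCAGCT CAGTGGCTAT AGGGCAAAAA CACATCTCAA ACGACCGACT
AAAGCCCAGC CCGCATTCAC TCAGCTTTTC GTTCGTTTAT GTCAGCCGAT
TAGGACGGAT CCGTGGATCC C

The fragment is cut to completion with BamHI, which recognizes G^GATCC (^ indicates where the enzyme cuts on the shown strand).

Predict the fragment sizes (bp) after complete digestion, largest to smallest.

157, 8, 6 bp

BamHI sites (GGATCC) start at positions 157, 165.
BamHI cuts after the first base of each site, so after positions 157, 165.
Linear molecule, 2 cuts → 3 fragments:
  1–157 → 157 bp
  158–165 → 8 bp
  166–171 → 6 bp
Sorted largest to smallest: 157, 8, 6 bp.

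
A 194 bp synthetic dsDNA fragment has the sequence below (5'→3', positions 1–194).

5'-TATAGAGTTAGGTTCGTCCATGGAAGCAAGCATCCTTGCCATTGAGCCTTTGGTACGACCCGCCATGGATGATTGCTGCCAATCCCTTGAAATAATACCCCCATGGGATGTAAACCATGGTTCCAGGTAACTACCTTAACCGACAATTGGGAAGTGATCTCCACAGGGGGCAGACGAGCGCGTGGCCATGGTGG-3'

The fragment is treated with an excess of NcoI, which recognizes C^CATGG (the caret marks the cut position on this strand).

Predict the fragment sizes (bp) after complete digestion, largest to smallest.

NcoI sites (CCATGG) start at positions 18, 63, 101, 115, 186.
NcoI cuts after the first base of each site, so after positions 18, 63, 101, 115, 186.
Linear molecule, 5 cuts → 6 fragments:
  1–18 → 18 bp
  19–63 → 45 bp
  64–101 → 38 bp
  102–115 → 14 bp
  116–186 → 71 bp
  187–194 → 8 bp
Sorted largest to smallest: 71, 45, 38, 18, 14, 8 bp.

71, 45, 38, 18, 14, 8 bp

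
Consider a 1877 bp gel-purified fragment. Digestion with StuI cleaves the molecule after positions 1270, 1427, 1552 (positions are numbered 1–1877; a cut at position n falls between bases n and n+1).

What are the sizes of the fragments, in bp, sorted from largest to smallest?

1270, 325, 157, 125 bp

Linear molecule, 3 cuts → 4 fragments:
  1270 − 0 = 1270 bp
  1427 − 1270 = 157 bp
  1552 − 1427 = 125 bp
  1877 − 1552 = 325 bp
Sorted largest to smallest: 1270, 325, 157, 125 bp.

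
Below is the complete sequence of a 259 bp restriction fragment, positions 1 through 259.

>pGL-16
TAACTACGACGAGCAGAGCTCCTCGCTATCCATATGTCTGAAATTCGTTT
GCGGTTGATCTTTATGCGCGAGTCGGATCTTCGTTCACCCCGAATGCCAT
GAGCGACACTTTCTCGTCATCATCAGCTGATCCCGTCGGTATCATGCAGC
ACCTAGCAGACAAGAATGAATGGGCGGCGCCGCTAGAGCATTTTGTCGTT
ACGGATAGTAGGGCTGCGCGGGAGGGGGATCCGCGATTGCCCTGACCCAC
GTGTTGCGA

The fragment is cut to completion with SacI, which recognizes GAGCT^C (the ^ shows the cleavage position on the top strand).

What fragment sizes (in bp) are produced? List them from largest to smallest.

239, 20 bp

The SacI site (GAGCTC) starts at position 16.
SacI cuts after base 5 of each site (before the last base), so after position 20.
Linear molecule, 1 cut → 2 fragments:
  1–20 → 20 bp
  21–259 → 239 bp
Sorted largest to smallest: 239, 20 bp.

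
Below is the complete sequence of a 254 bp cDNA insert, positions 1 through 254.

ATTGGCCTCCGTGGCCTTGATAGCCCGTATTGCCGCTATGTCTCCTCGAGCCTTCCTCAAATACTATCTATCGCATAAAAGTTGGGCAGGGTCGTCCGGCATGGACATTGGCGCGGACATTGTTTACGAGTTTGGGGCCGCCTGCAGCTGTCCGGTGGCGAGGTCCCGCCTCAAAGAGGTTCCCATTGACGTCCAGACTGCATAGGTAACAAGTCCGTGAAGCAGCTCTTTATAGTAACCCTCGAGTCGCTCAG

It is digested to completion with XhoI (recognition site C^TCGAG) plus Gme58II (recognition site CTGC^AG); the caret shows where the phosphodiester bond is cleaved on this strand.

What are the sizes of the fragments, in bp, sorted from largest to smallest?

XhoI sites (CTCGAG) start at positions 45, 241.
XhoI cuts after the first base of each site, so after positions 45, 241.
The Gme58II site (CTGCAG) starts at position 142.
Gme58II cuts after base 4 of each site, so after position 145.
Combined cut positions: 45, 145, 241.
Linear molecule, 3 cuts → 4 fragments:
  1–45 → 45 bp
  46–145 → 100 bp
  146–241 → 96 bp
  242–254 → 13 bp
Sorted largest to smallest: 100, 96, 45, 13 bp.

100, 96, 45, 13 bp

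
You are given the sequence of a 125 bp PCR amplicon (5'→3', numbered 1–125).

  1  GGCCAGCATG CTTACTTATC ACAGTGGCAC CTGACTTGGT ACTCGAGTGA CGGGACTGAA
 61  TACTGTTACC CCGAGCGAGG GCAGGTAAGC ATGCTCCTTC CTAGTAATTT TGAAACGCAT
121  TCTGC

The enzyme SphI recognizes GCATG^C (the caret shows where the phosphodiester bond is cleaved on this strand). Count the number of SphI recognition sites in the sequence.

2

GCATGC occurs starting at positions 6, 89.
SphI cuts at 2 sites.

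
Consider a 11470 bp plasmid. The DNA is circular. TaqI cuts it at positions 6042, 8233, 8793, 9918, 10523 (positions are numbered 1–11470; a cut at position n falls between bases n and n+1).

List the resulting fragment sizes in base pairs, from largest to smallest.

Circular molecule, 5 cuts → 5 fragments:
  8233 − 6042 = 2191 bp
  8793 − 8233 = 560 bp
  9918 − 8793 = 1125 bp
  10523 − 9918 = 605 bp
  wrap: 11470 − 10523 + 6042 = 6989 bp
Sorted largest to smallest: 6989, 2191, 1125, 605, 560 bp.

6989, 2191, 1125, 605, 560 bp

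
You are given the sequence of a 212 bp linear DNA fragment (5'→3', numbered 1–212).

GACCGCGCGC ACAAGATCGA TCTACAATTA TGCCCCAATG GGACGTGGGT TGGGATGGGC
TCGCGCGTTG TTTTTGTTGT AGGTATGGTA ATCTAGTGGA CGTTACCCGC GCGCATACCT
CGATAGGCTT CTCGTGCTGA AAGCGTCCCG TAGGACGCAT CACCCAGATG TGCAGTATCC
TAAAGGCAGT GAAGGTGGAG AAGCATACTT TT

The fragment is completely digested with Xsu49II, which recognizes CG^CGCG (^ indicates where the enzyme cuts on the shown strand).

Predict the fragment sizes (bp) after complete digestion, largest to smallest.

Xsu49II sites (CGCGCG) start at positions 4, 62, 108.
Xsu49II cuts after base 2 of each site, so after positions 5, 63, 109.
Linear molecule, 3 cuts → 4 fragments:
  1–5 → 5 bp
  6–63 → 58 bp
  64–109 → 46 bp
  110–212 → 103 bp
Sorted largest to smallest: 103, 58, 46, 5 bp.

103, 58, 46, 5 bp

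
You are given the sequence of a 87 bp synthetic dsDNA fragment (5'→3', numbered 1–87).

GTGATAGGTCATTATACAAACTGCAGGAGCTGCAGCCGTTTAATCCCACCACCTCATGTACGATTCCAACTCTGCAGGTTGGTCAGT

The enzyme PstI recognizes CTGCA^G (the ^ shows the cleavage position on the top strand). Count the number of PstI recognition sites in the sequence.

CTGCAG occurs starting at positions 21, 30, 72.
PstI cuts at 3 sites.

3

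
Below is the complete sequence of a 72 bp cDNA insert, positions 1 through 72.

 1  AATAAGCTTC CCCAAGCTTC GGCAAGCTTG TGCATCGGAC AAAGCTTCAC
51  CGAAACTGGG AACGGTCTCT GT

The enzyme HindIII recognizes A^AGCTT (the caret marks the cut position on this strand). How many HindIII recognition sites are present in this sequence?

AAGCTT occurs starting at positions 4, 14, 24, 42.
HindIII cuts at 4 sites.

4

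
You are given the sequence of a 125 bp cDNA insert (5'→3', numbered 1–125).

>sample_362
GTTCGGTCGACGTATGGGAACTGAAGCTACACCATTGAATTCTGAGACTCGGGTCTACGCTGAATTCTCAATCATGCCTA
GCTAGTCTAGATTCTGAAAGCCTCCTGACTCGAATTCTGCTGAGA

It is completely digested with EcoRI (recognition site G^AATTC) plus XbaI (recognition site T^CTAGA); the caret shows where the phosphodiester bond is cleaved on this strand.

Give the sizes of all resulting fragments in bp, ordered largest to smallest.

37, 26, 25, 24, 13 bp

EcoRI sites (GAATTC) start at positions 37, 62, 112.
EcoRI cuts after the first base of each site, so after positions 37, 62, 112.
The XbaI site (TCTAGA) starts at position 86.
XbaI cuts after the first base of each site, so after position 86.
Combined cut positions: 37, 62, 86, 112.
Linear molecule, 4 cuts → 5 fragments:
  1–37 → 37 bp
  38–62 → 25 bp
  63–86 → 24 bp
  87–112 → 26 bp
  113–125 → 13 bp
Sorted largest to smallest: 37, 26, 25, 24, 13 bp.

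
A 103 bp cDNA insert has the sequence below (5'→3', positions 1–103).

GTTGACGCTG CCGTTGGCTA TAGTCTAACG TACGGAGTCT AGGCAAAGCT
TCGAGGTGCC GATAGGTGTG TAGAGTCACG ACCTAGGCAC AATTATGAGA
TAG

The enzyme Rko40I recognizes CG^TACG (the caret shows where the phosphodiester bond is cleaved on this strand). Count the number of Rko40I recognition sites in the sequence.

CGTACG occurs starting at position 29.
Rko40I cuts at 1 site.

1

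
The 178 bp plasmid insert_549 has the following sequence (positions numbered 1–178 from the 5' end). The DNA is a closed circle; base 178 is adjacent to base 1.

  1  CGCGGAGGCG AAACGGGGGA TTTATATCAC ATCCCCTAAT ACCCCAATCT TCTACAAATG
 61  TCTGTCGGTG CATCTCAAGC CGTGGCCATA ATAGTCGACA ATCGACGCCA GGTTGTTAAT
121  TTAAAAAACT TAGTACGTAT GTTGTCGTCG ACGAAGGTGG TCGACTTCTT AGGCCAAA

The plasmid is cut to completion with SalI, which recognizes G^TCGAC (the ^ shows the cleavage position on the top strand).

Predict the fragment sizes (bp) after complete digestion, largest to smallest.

SalI sites (GTCGAC) start at positions 94, 147, 160.
SalI cuts after the first base of each site, so after positions 94, 147, 160.
Circular molecule, 3 cuts → 3 fragments:
  95–147 → 53 bp
  148–160 → 13 bp
  161–178 then 1–94 → 18 + 94 = 112 bp
Sorted largest to smallest: 112, 53, 13 bp.

112, 53, 13 bp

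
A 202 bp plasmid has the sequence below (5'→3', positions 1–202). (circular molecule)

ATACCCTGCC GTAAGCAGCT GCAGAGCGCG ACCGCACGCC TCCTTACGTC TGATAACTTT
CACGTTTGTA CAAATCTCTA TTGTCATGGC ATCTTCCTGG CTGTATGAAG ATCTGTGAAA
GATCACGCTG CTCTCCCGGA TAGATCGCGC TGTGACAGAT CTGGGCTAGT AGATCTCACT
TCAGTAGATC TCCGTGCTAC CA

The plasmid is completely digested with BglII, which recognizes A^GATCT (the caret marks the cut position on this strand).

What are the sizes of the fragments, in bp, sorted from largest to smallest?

BglII sites (AGATCT) start at positions 109, 157, 171, 186.
BglII cuts after the first base of each site, so after positions 109, 157, 171, 186.
Circular molecule, 4 cuts → 4 fragments:
  110–157 → 48 bp
  158–171 → 14 bp
  172–186 → 15 bp
  187–202 then 1–109 → 16 + 109 = 125 bp
Sorted largest to smallest: 125, 48, 15, 14 bp.

125, 48, 15, 14 bp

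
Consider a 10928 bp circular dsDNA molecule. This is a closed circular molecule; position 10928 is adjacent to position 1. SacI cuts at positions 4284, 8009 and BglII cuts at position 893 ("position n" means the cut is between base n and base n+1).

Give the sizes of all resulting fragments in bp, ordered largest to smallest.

3812, 3725, 3391 bp

Combined cut positions (sorted): 893, 4284, 8009.
Circular molecule, 3 cuts → 3 fragments:
  4284 − 893 = 3391 bp
  8009 − 4284 = 3725 bp
  wrap: 10928 − 8009 + 893 = 3812 bp
Sorted largest to smallest: 3812, 3725, 3391 bp.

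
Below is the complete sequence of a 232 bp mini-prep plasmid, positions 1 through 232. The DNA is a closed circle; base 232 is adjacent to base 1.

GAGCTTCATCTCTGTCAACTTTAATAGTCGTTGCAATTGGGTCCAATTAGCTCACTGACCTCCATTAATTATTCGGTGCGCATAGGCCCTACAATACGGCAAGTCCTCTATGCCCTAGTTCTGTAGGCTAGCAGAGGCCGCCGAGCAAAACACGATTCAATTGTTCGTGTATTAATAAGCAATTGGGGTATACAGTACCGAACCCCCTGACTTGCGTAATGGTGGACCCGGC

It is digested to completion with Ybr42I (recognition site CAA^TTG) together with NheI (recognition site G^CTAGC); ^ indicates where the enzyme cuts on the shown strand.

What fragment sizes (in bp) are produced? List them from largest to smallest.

91, 86, 33, 22 bp

Ybr42I sites (CAATTG) start at positions 34, 158, 180.
Ybr42I cuts after base 3 of each site, so after positions 36, 160, 182.
The NheI site (GCTAGC) starts at position 127.
NheI cuts after the first base of each site, so after position 127.
Combined cut positions: 36, 127, 160, 182.
Circular molecule, 4 cuts → 4 fragments:
  37–127 → 91 bp
  128–160 → 33 bp
  161–182 → 22 bp
  183–232 then 1–36 → 50 + 36 = 86 bp
Sorted largest to smallest: 91, 86, 33, 22 bp.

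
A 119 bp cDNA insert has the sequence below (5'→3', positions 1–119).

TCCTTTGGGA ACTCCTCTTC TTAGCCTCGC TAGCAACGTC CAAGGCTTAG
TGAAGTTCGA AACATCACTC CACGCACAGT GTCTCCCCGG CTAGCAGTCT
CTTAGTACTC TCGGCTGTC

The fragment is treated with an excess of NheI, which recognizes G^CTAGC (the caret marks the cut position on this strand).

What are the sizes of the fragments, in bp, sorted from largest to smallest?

NheI sites (GCTAGC) start at positions 29, 90.
NheI cuts after the first base of each site, so after positions 29, 90.
Linear molecule, 2 cuts → 3 fragments:
  1–29 → 29 bp
  30–90 → 61 bp
  91–119 → 29 bp
Sorted largest to smallest: 61, 29, 29 bp.

61, 29, 29 bp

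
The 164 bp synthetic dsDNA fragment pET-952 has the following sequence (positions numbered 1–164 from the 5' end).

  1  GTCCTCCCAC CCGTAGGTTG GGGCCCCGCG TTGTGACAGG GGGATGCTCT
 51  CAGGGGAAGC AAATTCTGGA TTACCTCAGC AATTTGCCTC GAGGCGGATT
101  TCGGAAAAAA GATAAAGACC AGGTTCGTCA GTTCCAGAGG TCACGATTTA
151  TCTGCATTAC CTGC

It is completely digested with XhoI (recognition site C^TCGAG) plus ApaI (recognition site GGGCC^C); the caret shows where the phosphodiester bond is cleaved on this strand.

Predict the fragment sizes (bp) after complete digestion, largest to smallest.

76, 63, 25 bp

The XhoI site (CTCGAG) starts at position 88.
XhoI cuts after the first base of each site, so after position 88.
The ApaI site (GGGCCC) starts at position 21.
ApaI cuts after base 5 of each site (before the last base), so after position 25.
Combined cut positions: 25, 88.
Linear molecule, 2 cuts → 3 fragments:
  1–25 → 25 bp
  26–88 → 63 bp
  89–164 → 76 bp
Sorted largest to smallest: 76, 63, 25 bp.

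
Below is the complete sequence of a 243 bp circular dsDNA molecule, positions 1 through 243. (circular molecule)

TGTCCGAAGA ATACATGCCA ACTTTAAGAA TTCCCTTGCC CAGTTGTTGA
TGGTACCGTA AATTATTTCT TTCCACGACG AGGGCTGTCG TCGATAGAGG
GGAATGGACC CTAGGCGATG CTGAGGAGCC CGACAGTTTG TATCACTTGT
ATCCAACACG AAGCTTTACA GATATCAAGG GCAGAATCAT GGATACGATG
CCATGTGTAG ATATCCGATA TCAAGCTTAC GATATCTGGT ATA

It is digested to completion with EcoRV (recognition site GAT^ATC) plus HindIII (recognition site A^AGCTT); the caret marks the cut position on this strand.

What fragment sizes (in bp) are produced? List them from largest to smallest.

EcoRV sites (GATATC) start at positions 171, 210, 217, 231.
EcoRV cuts after base 3 of each site, so after positions 173, 212, 219, 233.
HindIII sites (AAGCTT) start at positions 161, 223.
HindIII cuts after the first base of each site, so after positions 161, 223.
Combined cut positions: 161, 173, 212, 219, 223, 233.
Circular molecule, 6 cuts → 6 fragments:
  162–173 → 12 bp
  174–212 → 39 bp
  213–219 → 7 bp
  220–223 → 4 bp
  224–233 → 10 bp
  234–243 then 1–161 → 10 + 161 = 171 bp
Sorted largest to smallest: 171, 39, 12, 10, 7, 4 bp.

171, 39, 12, 10, 7, 4 bp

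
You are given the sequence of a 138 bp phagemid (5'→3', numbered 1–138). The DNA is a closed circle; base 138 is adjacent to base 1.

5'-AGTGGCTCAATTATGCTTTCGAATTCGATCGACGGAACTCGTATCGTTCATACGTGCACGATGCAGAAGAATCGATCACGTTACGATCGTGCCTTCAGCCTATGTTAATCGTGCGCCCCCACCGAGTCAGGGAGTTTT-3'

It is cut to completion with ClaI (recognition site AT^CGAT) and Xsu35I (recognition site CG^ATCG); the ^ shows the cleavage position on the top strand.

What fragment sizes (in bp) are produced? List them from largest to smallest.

The ClaI site (ATCGAT) starts at position 71.
ClaI cuts after base 2 of each site, so after position 72.
Xsu35I sites (CGATCG) start at positions 26, 84.
Xsu35I cuts after base 2 of each site, so after positions 27, 85.
Combined cut positions: 27, 72, 85.
Circular molecule, 3 cuts → 3 fragments:
  28–72 → 45 bp
  73–85 → 13 bp
  86–138 then 1–27 → 53 + 27 = 80 bp
Sorted largest to smallest: 80, 45, 13 bp.

80, 45, 13 bp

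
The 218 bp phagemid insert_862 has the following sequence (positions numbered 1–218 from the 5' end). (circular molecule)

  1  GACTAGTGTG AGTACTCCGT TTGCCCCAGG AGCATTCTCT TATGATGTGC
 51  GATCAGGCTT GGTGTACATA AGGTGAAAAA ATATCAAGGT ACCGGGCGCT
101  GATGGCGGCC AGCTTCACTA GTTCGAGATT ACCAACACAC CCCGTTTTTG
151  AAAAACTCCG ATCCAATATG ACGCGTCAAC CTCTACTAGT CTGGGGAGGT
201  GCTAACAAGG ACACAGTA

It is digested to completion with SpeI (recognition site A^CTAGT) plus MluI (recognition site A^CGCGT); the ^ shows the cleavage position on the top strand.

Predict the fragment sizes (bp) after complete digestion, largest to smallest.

115, 54, 35, 14 bp

SpeI sites (ACTAGT) start at positions 2, 117, 185.
SpeI cuts after the first base of each site, so after positions 2, 117, 185.
The MluI site (ACGCGT) starts at position 171.
MluI cuts after the first base of each site, so after position 171.
Combined cut positions: 2, 117, 171, 185.
Circular molecule, 4 cuts → 4 fragments:
  3–117 → 115 bp
  118–171 → 54 bp
  172–185 → 14 bp
  186–218 then 1–2 → 33 + 2 = 35 bp
Sorted largest to smallest: 115, 54, 35, 14 bp.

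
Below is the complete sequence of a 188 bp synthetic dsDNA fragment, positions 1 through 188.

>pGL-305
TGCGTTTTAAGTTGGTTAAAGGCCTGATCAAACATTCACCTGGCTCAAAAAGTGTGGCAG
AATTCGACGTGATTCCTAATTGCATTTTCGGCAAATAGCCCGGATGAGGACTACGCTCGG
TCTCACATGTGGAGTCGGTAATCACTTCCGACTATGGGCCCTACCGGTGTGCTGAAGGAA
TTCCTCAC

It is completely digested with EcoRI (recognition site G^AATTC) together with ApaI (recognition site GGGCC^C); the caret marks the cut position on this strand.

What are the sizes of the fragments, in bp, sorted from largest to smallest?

100, 60, 18, 10 bp

EcoRI sites (GAATTC) start at positions 60, 178.
EcoRI cuts after the first base of each site, so after positions 60, 178.
The ApaI site (GGGCCC) starts at position 156.
ApaI cuts after base 5 of each site (before the last base), so after position 160.
Combined cut positions: 60, 160, 178.
Linear molecule, 3 cuts → 4 fragments:
  1–60 → 60 bp
  61–160 → 100 bp
  161–178 → 18 bp
  179–188 → 10 bp
Sorted largest to smallest: 100, 60, 18, 10 bp.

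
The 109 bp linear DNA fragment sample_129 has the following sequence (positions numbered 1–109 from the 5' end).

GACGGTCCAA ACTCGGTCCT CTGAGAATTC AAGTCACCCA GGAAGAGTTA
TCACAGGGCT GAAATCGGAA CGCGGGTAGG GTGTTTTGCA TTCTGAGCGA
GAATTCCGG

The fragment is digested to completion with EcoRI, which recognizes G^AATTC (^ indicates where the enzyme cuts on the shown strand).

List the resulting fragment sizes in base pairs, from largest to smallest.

76, 25, 8 bp

EcoRI sites (GAATTC) start at positions 25, 101.
EcoRI cuts after the first base of each site, so after positions 25, 101.
Linear molecule, 2 cuts → 3 fragments:
  1–25 → 25 bp
  26–101 → 76 bp
  102–109 → 8 bp
Sorted largest to smallest: 76, 25, 8 bp.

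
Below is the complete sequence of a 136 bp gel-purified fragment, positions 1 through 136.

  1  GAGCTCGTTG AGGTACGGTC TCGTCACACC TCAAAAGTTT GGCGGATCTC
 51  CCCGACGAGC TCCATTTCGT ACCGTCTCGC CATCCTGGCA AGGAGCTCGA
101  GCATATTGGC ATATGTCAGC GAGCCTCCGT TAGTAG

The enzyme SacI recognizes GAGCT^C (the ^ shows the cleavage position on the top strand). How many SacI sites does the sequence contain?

GAGCTC occurs starting at positions 1, 57, 93.
SacI cuts at 3 sites.

3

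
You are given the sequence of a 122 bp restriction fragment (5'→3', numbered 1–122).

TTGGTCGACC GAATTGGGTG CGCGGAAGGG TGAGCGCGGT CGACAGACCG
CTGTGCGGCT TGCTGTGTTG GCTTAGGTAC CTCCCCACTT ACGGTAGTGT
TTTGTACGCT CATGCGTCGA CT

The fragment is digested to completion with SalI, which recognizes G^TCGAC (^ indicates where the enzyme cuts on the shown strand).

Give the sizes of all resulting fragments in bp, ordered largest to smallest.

SalI sites (GTCGAC) start at positions 4, 39, 116.
SalI cuts after the first base of each site, so after positions 4, 39, 116.
Linear molecule, 3 cuts → 4 fragments:
  1–4 → 4 bp
  5–39 → 35 bp
  40–116 → 77 bp
  117–122 → 6 bp
Sorted largest to smallest: 77, 35, 6, 4 bp.

77, 35, 6, 4 bp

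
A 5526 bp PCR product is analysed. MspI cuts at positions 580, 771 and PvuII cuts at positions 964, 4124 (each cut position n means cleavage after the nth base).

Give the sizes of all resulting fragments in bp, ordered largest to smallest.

Combined cut positions (sorted): 580, 771, 964, 4124.
Linear molecule, 4 cuts → 5 fragments:
  580 − 0 = 580 bp
  771 − 580 = 191 bp
  964 − 771 = 193 bp
  4124 − 964 = 3160 bp
  5526 − 4124 = 1402 bp
Sorted largest to smallest: 3160, 1402, 580, 193, 191 bp.

3160, 1402, 580, 193, 191 bp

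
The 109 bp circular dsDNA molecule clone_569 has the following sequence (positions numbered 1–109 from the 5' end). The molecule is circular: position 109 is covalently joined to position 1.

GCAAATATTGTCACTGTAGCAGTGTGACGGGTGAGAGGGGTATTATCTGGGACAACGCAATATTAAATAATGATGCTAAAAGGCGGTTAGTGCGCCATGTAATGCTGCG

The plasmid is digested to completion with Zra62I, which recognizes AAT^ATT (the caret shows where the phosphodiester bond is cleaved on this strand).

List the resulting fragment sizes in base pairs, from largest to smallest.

Zra62I sites (AATATT) start at positions 4, 59.
Zra62I cuts after base 3 of each site, so after positions 6, 61.
Circular molecule, 2 cuts → 2 fragments:
  7–61 → 55 bp
  62–109 then 1–6 → 48 + 6 = 54 bp
Sorted largest to smallest: 55, 54 bp.

55, 54 bp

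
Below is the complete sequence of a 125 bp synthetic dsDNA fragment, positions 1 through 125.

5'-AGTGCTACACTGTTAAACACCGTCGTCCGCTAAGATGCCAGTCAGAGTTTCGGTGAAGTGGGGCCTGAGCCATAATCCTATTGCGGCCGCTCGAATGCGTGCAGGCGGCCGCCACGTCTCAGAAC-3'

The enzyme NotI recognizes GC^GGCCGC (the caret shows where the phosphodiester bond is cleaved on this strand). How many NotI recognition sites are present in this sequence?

GCGGCCGC occurs starting at positions 83, 105.
NotI cuts at 2 sites.

2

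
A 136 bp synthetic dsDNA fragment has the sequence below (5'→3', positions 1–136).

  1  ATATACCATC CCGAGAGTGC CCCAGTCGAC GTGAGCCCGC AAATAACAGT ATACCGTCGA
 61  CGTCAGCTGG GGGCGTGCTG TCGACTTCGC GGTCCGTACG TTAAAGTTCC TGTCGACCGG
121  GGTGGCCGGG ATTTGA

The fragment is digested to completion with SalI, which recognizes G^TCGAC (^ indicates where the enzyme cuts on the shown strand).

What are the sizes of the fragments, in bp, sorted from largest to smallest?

32, 31, 25, 24, 24 bp

SalI sites (GTCGAC) start at positions 25, 56, 80, 112.
SalI cuts after the first base of each site, so after positions 25, 56, 80, 112.
Linear molecule, 4 cuts → 5 fragments:
  1–25 → 25 bp
  26–56 → 31 bp
  57–80 → 24 bp
  81–112 → 32 bp
  113–136 → 24 bp
Sorted largest to smallest: 32, 31, 25, 24, 24 bp.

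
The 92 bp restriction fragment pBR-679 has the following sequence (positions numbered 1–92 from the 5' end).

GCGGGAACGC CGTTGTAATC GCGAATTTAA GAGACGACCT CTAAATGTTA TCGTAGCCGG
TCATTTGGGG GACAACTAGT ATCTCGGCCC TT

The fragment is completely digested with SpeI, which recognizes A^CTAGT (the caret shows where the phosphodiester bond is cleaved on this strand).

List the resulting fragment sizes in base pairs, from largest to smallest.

75, 17 bp

The SpeI site (ACTAGT) starts at position 75.
SpeI cuts after the first base of each site, so after position 75.
Linear molecule, 1 cut → 2 fragments:
  1–75 → 75 bp
  76–92 → 17 bp
Sorted largest to smallest: 75, 17 bp.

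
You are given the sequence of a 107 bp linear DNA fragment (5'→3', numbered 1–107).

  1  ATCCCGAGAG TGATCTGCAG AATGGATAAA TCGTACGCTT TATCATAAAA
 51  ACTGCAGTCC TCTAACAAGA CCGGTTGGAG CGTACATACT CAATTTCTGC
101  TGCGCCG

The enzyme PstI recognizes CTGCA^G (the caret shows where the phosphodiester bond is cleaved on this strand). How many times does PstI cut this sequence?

2

CTGCAG occurs starting at positions 15, 52.
PstI cuts at 2 sites.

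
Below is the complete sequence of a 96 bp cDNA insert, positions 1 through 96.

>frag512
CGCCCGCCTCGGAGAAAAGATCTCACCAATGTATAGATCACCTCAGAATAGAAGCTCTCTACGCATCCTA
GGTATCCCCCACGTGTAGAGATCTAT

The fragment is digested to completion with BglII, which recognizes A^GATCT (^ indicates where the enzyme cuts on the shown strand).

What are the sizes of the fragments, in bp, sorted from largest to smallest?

71, 18, 7 bp

BglII sites (AGATCT) start at positions 18, 89.
BglII cuts after the first base of each site, so after positions 18, 89.
Linear molecule, 2 cuts → 3 fragments:
  1–18 → 18 bp
  19–89 → 71 bp
  90–96 → 7 bp
Sorted largest to smallest: 71, 18, 7 bp.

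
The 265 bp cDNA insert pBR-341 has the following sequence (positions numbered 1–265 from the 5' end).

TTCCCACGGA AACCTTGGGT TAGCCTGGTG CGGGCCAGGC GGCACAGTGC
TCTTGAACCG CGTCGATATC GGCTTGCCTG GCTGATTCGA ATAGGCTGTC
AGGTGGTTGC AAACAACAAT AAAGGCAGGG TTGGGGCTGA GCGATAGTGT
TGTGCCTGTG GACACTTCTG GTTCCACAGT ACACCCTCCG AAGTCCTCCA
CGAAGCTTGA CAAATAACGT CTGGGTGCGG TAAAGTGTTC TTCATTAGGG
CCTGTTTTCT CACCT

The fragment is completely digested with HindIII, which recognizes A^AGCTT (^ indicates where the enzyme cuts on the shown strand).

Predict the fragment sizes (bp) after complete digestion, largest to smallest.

203, 62 bp

The HindIII site (AAGCTT) starts at position 203.
HindIII cuts after the first base of each site, so after position 203.
Linear molecule, 1 cut → 2 fragments:
  1–203 → 203 bp
  204–265 → 62 bp
Sorted largest to smallest: 203, 62 bp.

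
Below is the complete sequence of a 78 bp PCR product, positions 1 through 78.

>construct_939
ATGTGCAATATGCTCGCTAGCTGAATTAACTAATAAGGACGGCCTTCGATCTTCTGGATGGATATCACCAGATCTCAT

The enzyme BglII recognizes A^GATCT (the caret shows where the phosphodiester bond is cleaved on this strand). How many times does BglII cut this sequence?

1

AGATCT occurs starting at position 70.
BglII cuts at 1 site.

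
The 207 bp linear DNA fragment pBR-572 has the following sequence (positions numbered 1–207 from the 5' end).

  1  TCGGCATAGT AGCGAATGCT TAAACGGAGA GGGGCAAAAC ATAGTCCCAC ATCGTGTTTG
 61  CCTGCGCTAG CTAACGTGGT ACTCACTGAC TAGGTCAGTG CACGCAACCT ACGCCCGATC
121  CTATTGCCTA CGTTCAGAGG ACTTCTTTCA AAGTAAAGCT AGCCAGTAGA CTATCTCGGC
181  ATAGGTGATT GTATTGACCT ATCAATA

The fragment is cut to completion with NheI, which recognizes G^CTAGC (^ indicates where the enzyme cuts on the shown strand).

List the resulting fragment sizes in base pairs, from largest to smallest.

92, 66, 49 bp

NheI sites (GCTAGC) start at positions 66, 158.
NheI cuts after the first base of each site, so after positions 66, 158.
Linear molecule, 2 cuts → 3 fragments:
  1–66 → 66 bp
  67–158 → 92 bp
  159–207 → 49 bp
Sorted largest to smallest: 92, 66, 49 bp.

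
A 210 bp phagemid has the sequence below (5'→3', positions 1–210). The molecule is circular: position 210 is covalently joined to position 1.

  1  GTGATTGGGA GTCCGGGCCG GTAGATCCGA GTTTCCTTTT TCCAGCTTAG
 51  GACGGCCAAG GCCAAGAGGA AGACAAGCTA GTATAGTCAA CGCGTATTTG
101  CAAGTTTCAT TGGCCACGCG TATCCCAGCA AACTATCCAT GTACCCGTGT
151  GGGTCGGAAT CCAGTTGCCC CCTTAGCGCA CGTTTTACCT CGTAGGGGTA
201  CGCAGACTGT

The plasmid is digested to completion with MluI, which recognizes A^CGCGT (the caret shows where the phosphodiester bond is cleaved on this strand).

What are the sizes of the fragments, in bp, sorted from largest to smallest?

MluI sites (ACGCGT) start at positions 90, 116.
MluI cuts after the first base of each site, so after positions 90, 116.
Circular molecule, 2 cuts → 2 fragments:
  91–116 → 26 bp
  117–210 then 1–90 → 94 + 90 = 184 bp
Sorted largest to smallest: 184, 26 bp.

184, 26 bp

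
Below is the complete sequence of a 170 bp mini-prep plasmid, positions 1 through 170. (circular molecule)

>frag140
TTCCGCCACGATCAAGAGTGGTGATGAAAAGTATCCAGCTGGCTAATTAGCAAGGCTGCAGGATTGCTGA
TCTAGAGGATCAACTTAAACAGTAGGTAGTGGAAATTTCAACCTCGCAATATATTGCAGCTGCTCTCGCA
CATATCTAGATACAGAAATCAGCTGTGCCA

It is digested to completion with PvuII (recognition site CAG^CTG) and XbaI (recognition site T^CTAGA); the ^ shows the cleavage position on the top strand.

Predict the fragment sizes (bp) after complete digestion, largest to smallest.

PvuII sites (CAGCTG) start at positions 36, 127, 160.
PvuII cuts after base 3 of each site, so after positions 38, 129, 162.
XbaI sites (TCTAGA) start at positions 71, 145.
XbaI cuts after the first base of each site, so after positions 71, 145.
Combined cut positions: 38, 71, 129, 145, 162.
Circular molecule, 5 cuts → 5 fragments:
  39–71 → 33 bp
  72–129 → 58 bp
  130–145 → 16 bp
  146–162 → 17 bp
  163–170 then 1–38 → 8 + 38 = 46 bp
Sorted largest to smallest: 58, 46, 33, 17, 16 bp.

58, 46, 33, 17, 16 bp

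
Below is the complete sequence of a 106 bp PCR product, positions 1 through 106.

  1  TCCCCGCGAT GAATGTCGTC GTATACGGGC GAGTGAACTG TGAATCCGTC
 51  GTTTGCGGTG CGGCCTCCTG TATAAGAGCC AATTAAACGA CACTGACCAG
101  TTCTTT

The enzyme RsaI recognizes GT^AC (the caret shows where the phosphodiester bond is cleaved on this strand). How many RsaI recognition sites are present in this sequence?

0

No occurrence of GTAC is present in the sequence.
RsaI does not cut: 0 sites.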